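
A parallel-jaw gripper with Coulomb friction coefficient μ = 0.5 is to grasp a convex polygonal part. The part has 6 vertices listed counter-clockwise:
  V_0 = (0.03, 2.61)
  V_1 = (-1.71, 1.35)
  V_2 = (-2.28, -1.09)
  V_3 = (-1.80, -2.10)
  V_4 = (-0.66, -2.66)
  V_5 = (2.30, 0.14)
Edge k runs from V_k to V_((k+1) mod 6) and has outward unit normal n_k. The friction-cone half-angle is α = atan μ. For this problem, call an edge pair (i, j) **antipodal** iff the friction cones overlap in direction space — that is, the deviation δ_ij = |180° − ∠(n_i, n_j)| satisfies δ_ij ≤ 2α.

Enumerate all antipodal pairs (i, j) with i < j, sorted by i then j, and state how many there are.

α = atan 0.5 = 26.57°;  2α = 53.13°
n_0 = (-0.5865, +0.8099)
n_1 = (-0.9738, +0.2275)
n_2 = (-0.9032, -0.4292)
n_3 = (-0.4409, -0.8976)
n_4 = (+0.6872, -0.7265)
n_5 = (+0.7363, +0.6767)
  (0,1): δ = 139.06°  ·
  (0,2): δ = 100.49°  ·
  (0,3): δ = 62.07°  ·
  (0,4): δ = 7.50°  ✓
  (0,5): δ = 96.67°  ·
  (1,2): δ = 141.43°  ·
  (1,3): δ = 103.01°  ·
  (1,4): δ = 33.44°  ✓
  (1,5): δ = 55.73°  ·
  (2,3): δ = 141.58°  ·
  (2,4): δ = 72.01°  ·
  (2,5): δ = 17.16°  ✓
  (3,4): δ = 110.43°  ·
  (3,5): δ = 21.25°  ✓
  (4,5): δ = 90.82°  ·
antipodal pairs: 4

count = 4; pairs: (0,4), (1,4), (2,5), (3,5)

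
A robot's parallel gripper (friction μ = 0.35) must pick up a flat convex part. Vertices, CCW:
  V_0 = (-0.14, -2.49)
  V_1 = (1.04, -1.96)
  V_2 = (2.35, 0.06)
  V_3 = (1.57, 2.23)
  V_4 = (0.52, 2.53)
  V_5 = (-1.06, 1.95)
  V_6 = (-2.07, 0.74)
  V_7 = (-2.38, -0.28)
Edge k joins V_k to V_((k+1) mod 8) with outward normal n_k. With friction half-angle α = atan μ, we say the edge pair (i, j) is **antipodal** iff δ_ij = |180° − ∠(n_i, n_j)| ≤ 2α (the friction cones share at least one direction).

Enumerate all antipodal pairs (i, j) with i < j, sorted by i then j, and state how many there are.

α = atan 0.35 = 19.29°;  2α = 38.58°
n_0 = (+0.4097, -0.9122)
n_1 = (+0.8390, -0.5441)
n_2 = (+0.9411, +0.3383)
n_3 = (+0.2747, +0.9615)
n_4 = (-0.3446, +0.9387)
n_5 = (-0.7677, +0.6408)
n_6 = (-0.9568, +0.2908)
n_7 = (-0.7023, -0.7119)
  (0,1): δ = 147.15°  ·
  (0,2): δ = 94.42°  ·
  (0,3): δ = 40.13°  ·
  (0,4): δ = 4.03°  ✓
  (0,5): δ = 25.96°  ✓
  (0,6): δ = 48.91°  ·
  (0,7): δ = 111.20°  ·
  (1,2): δ = 127.27°  ·
  (1,3): δ = 72.98°  ·
  (1,4): δ = 36.88°  ✓
  (1,5): δ = 6.89°  ✓
  (1,6): δ = 16.06°  ✓
  (1,7): δ = 78.35°  ·
  (2,3): δ = 125.72°  ·
  (2,4): δ = 89.61°  ·
  (2,5): δ = 59.62°  ·
  (2,6): δ = 36.68°  ✓
  (2,7): δ = 25.62°  ✓
  (3,4): δ = 143.90°  ·
  (3,5): δ = 113.91°  ·
  (3,6): δ = 90.96°  ·
  (3,7): δ = 28.67°  ✓
  (4,5): δ = 150.01°  ·
  (4,6): δ = 127.06°  ·
  (4,7): δ = 64.77°  ·
  (5,6): δ = 157.05°  ·
  (5,7): δ = 94.76°  ·
  (6,7): δ = 117.71°  ·
antipodal pairs: 8

count = 8; pairs: (0,4), (0,5), (1,4), (1,5), (1,6), (2,6), (2,7), (3,7)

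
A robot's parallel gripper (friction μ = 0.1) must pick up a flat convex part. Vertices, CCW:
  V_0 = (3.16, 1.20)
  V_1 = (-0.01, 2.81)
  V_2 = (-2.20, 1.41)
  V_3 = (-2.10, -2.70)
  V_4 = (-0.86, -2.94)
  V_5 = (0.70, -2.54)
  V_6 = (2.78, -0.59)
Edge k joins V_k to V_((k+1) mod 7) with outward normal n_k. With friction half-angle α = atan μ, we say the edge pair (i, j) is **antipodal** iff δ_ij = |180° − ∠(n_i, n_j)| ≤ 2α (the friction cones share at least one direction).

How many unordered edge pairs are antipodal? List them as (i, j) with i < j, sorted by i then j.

α = atan 0.1 = 5.71°;  2α = 11.42°
n_0 = (+0.4528, +0.8916)
n_1 = (-0.5386, +0.8426)
n_2 = (-0.9997, -0.0243)
n_3 = (-0.1900, -0.9818)
n_4 = (+0.2484, -0.9687)
n_5 = (+0.6839, -0.7295)
n_6 = (+0.9782, -0.2077)
  (0,1): δ = 120.49°  ·
  (0,2): δ = 61.68°  ·
  (0,3): δ = 15.97°  ·
  (0,4): δ = 41.31°  ·
  (0,5): δ = 70.08°  ·
  (0,6): δ = 104.94°  ·
  (1,2): δ = 121.20°  ·
  (1,3): δ = 43.54°  ·
  (1,4): δ = 18.21°  ·
  (1,5): δ = 10.56°  ✓
  (1,6): δ = 45.43°  ·
  (2,3): δ = 102.35°  ·
  (2,4): δ = 77.01°  ·
  (2,5): δ = 48.24°  ·
  (2,6): δ = 13.38°  ·
  (3,4): δ = 154.66°  ·
  (3,5): δ = 125.89°  ·
  (3,6): δ = 91.03°  ·
  (4,5): δ = 151.23°  ·
  (4,6): δ = 116.37°  ·
  (5,6): δ = 145.14°  ·
antipodal pairs: 1

count = 1; pairs: (1,5)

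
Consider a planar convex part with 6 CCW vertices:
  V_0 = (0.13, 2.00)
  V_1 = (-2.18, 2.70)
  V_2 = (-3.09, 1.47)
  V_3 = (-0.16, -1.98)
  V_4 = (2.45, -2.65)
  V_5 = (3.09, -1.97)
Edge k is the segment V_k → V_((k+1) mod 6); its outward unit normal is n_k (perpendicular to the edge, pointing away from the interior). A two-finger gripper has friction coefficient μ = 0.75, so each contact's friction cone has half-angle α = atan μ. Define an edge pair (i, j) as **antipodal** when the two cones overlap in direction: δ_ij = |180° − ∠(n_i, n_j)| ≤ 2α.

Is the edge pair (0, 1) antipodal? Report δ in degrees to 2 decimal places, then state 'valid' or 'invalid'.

α = atan 0.75 = 36.87°;  2α = 73.74°
edge 0: e_0 = (-2.31, +0.70);  n_0 = (+0.2900, +0.9570)
edge 1: e_1 = (-0.91, -1.23);  n_1 = (-0.8039, +0.5948)
∠(n_0, n_1) = 70.36°
δ = |180° − 70.36°| = 109.64°
109.64° > 2α = 73.74°  →  invalid

δ = 109.64°, invalid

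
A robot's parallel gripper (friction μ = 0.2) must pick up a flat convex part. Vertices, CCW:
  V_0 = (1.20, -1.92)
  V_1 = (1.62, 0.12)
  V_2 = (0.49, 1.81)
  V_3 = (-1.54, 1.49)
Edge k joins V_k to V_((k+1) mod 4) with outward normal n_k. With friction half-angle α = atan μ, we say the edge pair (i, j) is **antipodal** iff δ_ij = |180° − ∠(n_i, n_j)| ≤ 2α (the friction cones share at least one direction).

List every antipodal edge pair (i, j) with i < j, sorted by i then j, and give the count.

count = 1; pairs: (1,3)

α = atan 0.2 = 11.31°;  2α = 22.62°
n_0 = (+0.9795, -0.2017)
n_1 = (+0.8313, +0.5558)
n_2 = (-0.1557, +0.9878)
n_3 = (-0.7795, -0.6264)
  (0,1): δ = 134.60°  ·
  (0,2): δ = 69.41°  ·
  (0,3): δ = 50.42°  ·
  (1,2): δ = 114.81°  ·
  (1,3): δ = 5.01°  ✓
  (2,3): δ = 60.18°  ·
antipodal pairs: 1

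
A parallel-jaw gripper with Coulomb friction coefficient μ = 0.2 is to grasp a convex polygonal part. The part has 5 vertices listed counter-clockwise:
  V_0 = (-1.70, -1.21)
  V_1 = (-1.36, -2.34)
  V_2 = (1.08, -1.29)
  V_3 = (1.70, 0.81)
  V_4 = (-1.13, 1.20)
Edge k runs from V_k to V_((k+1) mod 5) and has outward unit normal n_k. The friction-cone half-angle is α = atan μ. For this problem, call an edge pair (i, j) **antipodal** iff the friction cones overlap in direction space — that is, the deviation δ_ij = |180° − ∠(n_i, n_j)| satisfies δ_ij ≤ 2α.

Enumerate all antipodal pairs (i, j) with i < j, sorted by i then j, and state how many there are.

α = atan 0.2 = 11.31°;  2α = 22.62°
n_0 = (-0.9576, -0.2881)
n_1 = (+0.3953, -0.9186)
n_2 = (+0.9591, -0.2832)
n_3 = (+0.1365, +0.9906)
n_4 = (-0.9732, +0.2302)
  (0,1): δ = 83.46°  ·
  (0,2): δ = 33.19°  ·
  (0,3): δ = 65.41°  ·
  (0,4): δ = 149.95°  ·
  (1,2): δ = 129.73°  ·
  (1,3): δ = 31.13°  ·
  (1,4): δ = 53.41°  ·
  (2,3): δ = 81.40°  ·
  (2,4): δ = 3.14°  ✓
  (3,4): δ = 95.46°  ·
antipodal pairs: 1

count = 1; pairs: (2,4)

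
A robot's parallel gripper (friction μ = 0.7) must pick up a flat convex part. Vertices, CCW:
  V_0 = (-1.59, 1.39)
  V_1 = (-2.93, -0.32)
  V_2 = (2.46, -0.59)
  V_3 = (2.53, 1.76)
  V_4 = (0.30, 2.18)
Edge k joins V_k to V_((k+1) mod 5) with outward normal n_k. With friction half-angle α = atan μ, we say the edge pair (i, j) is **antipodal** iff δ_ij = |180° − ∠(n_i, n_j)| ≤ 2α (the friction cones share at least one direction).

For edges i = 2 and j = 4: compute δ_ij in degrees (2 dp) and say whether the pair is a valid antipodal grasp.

δ = 65.61°, valid

α = atan 0.7 = 34.99°;  2α = 69.98°
edge 2: e_2 = (+0.07, +2.35);  n_2 = (+0.9996, -0.0298)
edge 4: e_4 = (-1.89, -0.79);  n_4 = (-0.3857, +0.9226)
∠(n_2, n_4) = 114.39°
δ = |180° − 114.39°| = 65.61°
65.61° ≤ 2α = 69.98°  →  valid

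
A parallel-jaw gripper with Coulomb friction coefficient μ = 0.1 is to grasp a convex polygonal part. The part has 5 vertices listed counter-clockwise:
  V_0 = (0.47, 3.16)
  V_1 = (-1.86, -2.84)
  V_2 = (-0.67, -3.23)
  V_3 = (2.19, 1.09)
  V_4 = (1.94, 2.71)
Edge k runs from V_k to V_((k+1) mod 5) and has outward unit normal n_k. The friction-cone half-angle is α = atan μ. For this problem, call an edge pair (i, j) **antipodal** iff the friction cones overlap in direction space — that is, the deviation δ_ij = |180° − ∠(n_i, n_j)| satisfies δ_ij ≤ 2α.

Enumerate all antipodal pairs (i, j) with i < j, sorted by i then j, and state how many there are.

α = atan 0.1 = 5.71°;  2α = 11.42°
n_0 = (-0.9322, +0.3620)
n_1 = (-0.3114, -0.9503)
n_2 = (+0.8338, -0.5520)
n_3 = (+0.9883, +0.1525)
n_4 = (+0.2927, +0.9562)
  (0,1): δ = 86.92°  ·
  (0,2): δ = 12.28°  ·
  (0,3): δ = 30.00°  ·
  (0,4): δ = 94.20°  ·
  (1,2): δ = 105.36°  ·
  (1,3): δ = 63.08°  ·
  (1,4): δ = 1.13°  ✓
  (2,3): δ = 137.72°  ·
  (2,4): δ = 73.51°  ·
  (3,4): δ = 115.79°  ·
antipodal pairs: 1

count = 1; pairs: (1,4)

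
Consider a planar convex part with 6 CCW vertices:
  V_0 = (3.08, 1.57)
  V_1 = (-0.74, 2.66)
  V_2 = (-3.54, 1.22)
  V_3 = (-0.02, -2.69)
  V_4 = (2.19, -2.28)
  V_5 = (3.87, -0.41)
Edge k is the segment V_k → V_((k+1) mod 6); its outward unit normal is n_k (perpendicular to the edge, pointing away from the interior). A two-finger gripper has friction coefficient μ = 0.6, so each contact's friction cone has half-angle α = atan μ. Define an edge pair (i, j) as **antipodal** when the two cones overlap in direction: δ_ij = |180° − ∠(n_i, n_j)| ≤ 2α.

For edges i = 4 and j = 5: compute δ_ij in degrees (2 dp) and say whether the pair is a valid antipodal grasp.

δ = 116.31°, invalid

α = atan 0.6 = 30.96°;  2α = 61.93°
edge 4: e_4 = (+1.68, +1.87);  n_4 = (+0.7439, -0.6683)
edge 5: e_5 = (-0.79, +1.98);  n_5 = (+0.9288, +0.3706)
∠(n_4, n_5) = 63.69°
δ = |180° − 63.69°| = 116.31°
116.31° > 2α = 61.93°  →  invalid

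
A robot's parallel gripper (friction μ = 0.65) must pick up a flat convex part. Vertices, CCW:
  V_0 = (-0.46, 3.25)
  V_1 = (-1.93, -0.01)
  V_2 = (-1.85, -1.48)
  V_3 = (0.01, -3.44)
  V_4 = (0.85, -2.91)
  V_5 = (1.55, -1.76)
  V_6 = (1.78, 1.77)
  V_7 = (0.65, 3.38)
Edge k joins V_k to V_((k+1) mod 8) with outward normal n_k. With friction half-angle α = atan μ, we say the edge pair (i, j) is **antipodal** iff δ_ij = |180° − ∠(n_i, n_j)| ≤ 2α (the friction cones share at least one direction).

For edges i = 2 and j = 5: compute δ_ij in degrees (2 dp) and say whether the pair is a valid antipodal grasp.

δ = 47.23°, valid

α = atan 0.65 = 33.02°;  2α = 66.05°
edge 2: e_2 = (+1.86, -1.96);  n_2 = (-0.7254, -0.6884)
edge 5: e_5 = (+0.23, +3.53);  n_5 = (+0.9979, -0.0650)
∠(n_2, n_5) = 132.77°
δ = |180° − 132.77°| = 47.23°
47.23° ≤ 2α = 66.05°  →  valid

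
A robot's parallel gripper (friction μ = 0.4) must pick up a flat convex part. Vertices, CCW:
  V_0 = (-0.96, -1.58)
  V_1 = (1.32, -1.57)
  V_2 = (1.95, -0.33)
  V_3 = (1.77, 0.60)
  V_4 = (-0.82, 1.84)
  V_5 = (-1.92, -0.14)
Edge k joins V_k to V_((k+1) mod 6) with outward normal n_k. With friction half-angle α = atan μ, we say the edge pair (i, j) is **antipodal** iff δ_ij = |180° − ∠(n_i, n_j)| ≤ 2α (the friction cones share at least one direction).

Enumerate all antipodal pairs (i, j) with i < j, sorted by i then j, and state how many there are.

α = atan 0.4 = 21.80°;  2α = 43.60°
n_0 = (+0.0044, -1.0000)
n_1 = (+0.8915, -0.4530)
n_2 = (+0.9818, +0.1900)
n_3 = (+0.4318, +0.9020)
n_4 = (-0.8742, +0.4856)
n_5 = (-0.8321, -0.5547)
  (0,1): δ = 117.18°  ·
  (0,2): δ = 79.30°  ·
  (0,3): δ = 25.83°  ✓
  (0,4): δ = 60.69°  ·
  (0,5): δ = 123.44°  ·
  (1,2): δ = 142.11°  ·
  (1,3): δ = 88.65°  ·
  (1,4): δ = 2.12°  ✓
  (1,5): δ = 60.62°  ·
  (2,3): δ = 126.54°  ·
  (2,4): δ = 40.01°  ✓
  (2,5): δ = 22.74°  ✓
  (3,4): δ = 93.47°  ·
  (3,5): δ = 30.73°  ✓
  (4,5): δ = 117.26°  ·
antipodal pairs: 5

count = 5; pairs: (0,3), (1,4), (2,4), (2,5), (3,5)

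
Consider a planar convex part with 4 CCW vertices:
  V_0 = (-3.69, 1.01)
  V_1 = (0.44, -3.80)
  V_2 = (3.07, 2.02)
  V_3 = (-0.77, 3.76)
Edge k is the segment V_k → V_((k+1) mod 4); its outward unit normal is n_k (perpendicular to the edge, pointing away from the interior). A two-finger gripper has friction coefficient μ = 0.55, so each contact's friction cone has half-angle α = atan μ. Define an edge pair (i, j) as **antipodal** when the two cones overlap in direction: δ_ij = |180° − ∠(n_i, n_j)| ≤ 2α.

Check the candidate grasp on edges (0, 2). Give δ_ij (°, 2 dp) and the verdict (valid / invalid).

α = atan 0.55 = 28.81°;  2α = 57.62°
edge 0: e_0 = (+4.13, -4.81);  n_0 = (-0.7587, -0.6514)
edge 2: e_2 = (-3.84, +1.74);  n_2 = (+0.4127, +0.9109)
∠(n_0, n_2) = 155.03°
δ = |180° − 155.03°| = 24.97°
24.97° ≤ 2α = 57.62°  →  valid

δ = 24.97°, valid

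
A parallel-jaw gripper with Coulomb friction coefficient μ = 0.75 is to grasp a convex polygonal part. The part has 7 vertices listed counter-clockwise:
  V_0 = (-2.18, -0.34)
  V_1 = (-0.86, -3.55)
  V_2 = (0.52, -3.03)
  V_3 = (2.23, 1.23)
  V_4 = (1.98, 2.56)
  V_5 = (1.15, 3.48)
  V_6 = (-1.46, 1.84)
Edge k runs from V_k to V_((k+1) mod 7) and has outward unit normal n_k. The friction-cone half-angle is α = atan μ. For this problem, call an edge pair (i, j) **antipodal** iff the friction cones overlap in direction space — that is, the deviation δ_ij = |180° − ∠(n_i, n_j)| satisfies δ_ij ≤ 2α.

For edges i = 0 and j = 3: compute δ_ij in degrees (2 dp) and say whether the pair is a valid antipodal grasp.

δ = 11.71°, valid

α = atan 0.75 = 36.87°;  2α = 73.74°
edge 0: e_0 = (+1.32, -3.21);  n_0 = (-0.9249, -0.3803)
edge 3: e_3 = (-0.25, +1.33);  n_3 = (+0.9828, +0.1847)
∠(n_0, n_3) = 168.29°
δ = |180° − 168.29°| = 11.71°
11.71° ≤ 2α = 73.74°  →  valid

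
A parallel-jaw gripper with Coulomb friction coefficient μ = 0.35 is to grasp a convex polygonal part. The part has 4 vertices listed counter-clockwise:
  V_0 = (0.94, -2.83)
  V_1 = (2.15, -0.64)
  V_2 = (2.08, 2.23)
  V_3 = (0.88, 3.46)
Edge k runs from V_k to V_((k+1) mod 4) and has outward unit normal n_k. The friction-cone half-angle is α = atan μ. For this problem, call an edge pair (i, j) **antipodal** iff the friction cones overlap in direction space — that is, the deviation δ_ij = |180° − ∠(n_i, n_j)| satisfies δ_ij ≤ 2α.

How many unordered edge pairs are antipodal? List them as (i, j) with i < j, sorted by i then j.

count = 2; pairs: (0,3), (1,3)

α = atan 0.35 = 19.29°;  2α = 38.58°
n_0 = (+0.8753, -0.4836)
n_1 = (+0.9997, +0.0244)
n_2 = (+0.7158, +0.6983)
n_3 = (-1.0000, -0.0095)
  (0,1): δ = 149.68°  ·
  (0,2): δ = 106.79°  ·
  (0,3): δ = 29.47°  ✓
  (1,2): δ = 137.10°  ·
  (1,3): δ = 0.85°  ✓
  (2,3): δ = 43.75°  ·
antipodal pairs: 2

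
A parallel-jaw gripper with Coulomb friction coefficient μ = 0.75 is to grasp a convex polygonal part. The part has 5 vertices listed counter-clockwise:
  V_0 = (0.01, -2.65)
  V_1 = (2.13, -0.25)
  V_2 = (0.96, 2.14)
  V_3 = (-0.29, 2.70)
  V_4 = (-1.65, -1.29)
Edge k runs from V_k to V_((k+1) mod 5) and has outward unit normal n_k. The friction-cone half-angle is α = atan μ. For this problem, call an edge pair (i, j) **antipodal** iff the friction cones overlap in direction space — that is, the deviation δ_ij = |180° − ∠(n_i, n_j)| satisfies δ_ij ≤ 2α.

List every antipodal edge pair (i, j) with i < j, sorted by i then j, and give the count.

α = atan 0.75 = 36.87°;  2α = 73.74°
n_0 = (+0.7495, -0.6620)
n_1 = (+0.8982, +0.4397)
n_2 = (+0.4088, +0.9126)
n_3 = (-0.9465, +0.3226)
n_4 = (-0.6337, -0.7735)
  (0,1): δ = 112.46°  ·
  (0,2): δ = 72.68°  ✓
  (0,3): δ = 22.63°  ✓
  (0,4): δ = 92.13°  ·
  (1,2): δ = 140.22°  ·
  (1,3): δ = 44.91°  ✓
  (1,4): δ = 24.59°  ✓
  (2,3): δ = 84.69°  ·
  (2,4): δ = 15.19°  ✓
  (3,4): δ = 110.51°  ·
antipodal pairs: 5

count = 5; pairs: (0,2), (0,3), (1,3), (1,4), (2,4)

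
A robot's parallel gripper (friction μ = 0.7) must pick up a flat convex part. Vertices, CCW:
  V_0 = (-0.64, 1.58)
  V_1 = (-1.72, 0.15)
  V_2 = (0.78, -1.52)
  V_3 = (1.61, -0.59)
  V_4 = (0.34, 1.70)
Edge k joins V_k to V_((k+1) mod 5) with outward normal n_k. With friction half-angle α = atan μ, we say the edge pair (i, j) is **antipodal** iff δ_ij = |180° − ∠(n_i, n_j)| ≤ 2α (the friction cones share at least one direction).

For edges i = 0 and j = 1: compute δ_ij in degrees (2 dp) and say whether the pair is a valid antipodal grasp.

α = atan 0.7 = 34.99°;  2α = 69.98°
edge 0: e_0 = (-1.08, -1.43);  n_0 = (-0.7980, +0.6027)
edge 1: e_1 = (+2.50, -1.67);  n_1 = (-0.5555, -0.8315)
∠(n_0, n_1) = 93.32°
δ = |180° − 93.32°| = 86.68°
86.68° > 2α = 69.98°  →  invalid

δ = 86.68°, invalid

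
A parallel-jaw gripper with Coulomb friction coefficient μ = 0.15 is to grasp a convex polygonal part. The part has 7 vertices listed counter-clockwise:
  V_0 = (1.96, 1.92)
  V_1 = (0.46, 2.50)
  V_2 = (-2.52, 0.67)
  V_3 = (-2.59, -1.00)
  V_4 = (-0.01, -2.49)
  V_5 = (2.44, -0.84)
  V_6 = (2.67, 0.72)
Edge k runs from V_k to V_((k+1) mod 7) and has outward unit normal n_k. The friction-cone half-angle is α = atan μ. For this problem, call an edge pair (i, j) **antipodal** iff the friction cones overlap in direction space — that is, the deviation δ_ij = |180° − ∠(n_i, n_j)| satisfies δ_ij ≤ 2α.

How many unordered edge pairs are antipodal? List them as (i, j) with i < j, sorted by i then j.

α = atan 0.15 = 8.53°;  2α = 17.06°
n_0 = (+0.3606, +0.9327)
n_1 = (-0.5233, +0.8521)
n_2 = (-0.9991, +0.0419)
n_3 = (-0.5001, -0.8660)
n_4 = (+0.5586, -0.8294)
n_5 = (+0.9893, -0.1459)
n_6 = (+0.8606, +0.5092)
  (0,1): δ = 127.31°  ·
  (0,2): δ = 71.26°  ·
  (0,3): δ = 8.87°  ✓
  (0,4): δ = 55.10°  ·
  (0,5): δ = 102.75°  ·
  (0,6): δ = 141.75°  ·
  (1,2): δ = 123.95°  ·
  (1,3): δ = 61.56°  ·
  (1,4): δ = 2.41°  ✓
  (1,5): δ = 50.06°  ·
  (1,6): δ = 89.06°  ·
  (2,3): δ = 117.61°  ·
  (2,4): δ = 53.64°  ·
  (2,5): δ = 5.99°  ✓
  (2,6): δ = 33.01°  ·
  (3,4): δ = 116.03°  ·
  (3,5): δ = 68.38°  ·
  (3,6): δ = 29.38°  ·
  (4,5): δ = 132.35°  ·
  (4,6): δ = 93.35°  ·
  (5,6): δ = 141.00°  ·
antipodal pairs: 3

count = 3; pairs: (0,3), (1,4), (2,5)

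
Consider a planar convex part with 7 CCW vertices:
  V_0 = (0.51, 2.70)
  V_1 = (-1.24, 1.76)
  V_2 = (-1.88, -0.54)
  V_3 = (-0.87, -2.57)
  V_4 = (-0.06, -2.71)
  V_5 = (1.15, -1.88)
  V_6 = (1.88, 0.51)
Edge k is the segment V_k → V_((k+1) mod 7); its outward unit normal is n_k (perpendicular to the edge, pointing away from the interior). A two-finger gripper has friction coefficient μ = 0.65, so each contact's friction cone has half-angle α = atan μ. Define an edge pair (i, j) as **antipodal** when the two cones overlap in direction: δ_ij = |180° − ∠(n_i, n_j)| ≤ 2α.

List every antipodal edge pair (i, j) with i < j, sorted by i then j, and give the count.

α = atan 0.65 = 33.02°;  2α = 66.05°
n_0 = (-0.4732, +0.8810)
n_1 = (-0.9634, +0.2681)
n_2 = (-0.8953, -0.4454)
n_3 = (-0.1703, -0.9854)
n_4 = (+0.5657, -0.8246)
n_5 = (+0.9564, -0.2921)
n_6 = (+0.8478, +0.5303)
  (0,1): δ = 133.79°  ·
  (0,2): δ = 91.79°  ·
  (0,3): δ = 38.05°  ✓
  (0,4): δ = 6.21°  ✓
  (0,5): δ = 44.77°  ✓
  (0,6): δ = 93.79°  ·
  (1,2): δ = 138.00°  ·
  (1,3): δ = 84.26°  ·
  (1,4): δ = 40.00°  ✓
  (1,5): δ = 1.43°  ✓
  (1,6): δ = 47.58°  ✓
  (2,3): δ = 126.26°  ·
  (2,4): δ = 82.00°  ·
  (2,5): δ = 43.44°  ✓
  (2,6): δ = 5.58°  ✓
  (3,4): δ = 135.75°  ·
  (3,5): δ = 97.18°  ·
  (3,6): δ = 48.17°  ✓
  (4,5): δ = 141.43°  ·
  (4,6): δ = 92.42°  ·
  (5,6): δ = 130.99°  ·
antipodal pairs: 9

count = 9; pairs: (0,3), (0,4), (0,5), (1,4), (1,5), (1,6), (2,5), (2,6), (3,6)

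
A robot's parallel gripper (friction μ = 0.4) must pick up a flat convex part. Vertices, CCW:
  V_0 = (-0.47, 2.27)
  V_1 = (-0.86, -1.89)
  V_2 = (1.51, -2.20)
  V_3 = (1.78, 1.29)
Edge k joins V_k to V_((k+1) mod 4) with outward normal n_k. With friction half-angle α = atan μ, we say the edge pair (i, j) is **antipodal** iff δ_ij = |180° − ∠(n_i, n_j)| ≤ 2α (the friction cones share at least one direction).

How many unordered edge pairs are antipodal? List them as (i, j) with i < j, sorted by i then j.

α = atan 0.4 = 21.80°;  2α = 43.60°
n_0 = (-0.9956, +0.0933)
n_1 = (-0.1297, -0.9916)
n_2 = (+0.9970, -0.0771)
n_3 = (+0.3993, +0.9168)
  (0,1): δ = 92.10°  ·
  (0,2): δ = 0.93°  ✓
  (0,3): δ = 71.82°  ·
  (1,2): δ = 86.97°  ·
  (1,3): δ = 16.08°  ✓
  (2,3): δ = 109.11°  ·
antipodal pairs: 2

count = 2; pairs: (0,2), (1,3)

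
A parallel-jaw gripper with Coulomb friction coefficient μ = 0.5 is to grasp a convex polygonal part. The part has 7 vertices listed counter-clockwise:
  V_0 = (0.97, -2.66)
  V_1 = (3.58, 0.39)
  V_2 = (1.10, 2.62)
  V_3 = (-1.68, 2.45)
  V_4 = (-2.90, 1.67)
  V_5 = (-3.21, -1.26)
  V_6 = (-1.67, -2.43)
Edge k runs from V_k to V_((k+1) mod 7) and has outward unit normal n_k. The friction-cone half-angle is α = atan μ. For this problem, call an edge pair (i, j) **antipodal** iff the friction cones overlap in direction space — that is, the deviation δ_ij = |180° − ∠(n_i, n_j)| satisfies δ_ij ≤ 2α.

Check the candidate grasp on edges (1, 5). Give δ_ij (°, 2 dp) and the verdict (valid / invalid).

α = atan 0.5 = 26.57°;  2α = 53.13°
edge 1: e_1 = (-2.48, +2.23);  n_1 = (+0.6686, +0.7436)
edge 5: e_5 = (+1.54, -1.17);  n_5 = (-0.6050, -0.7963)
∠(n_1, n_5) = 175.26°
δ = |180° − 175.26°| = 4.74°
4.74° ≤ 2α = 53.13°  →  valid

δ = 4.74°, valid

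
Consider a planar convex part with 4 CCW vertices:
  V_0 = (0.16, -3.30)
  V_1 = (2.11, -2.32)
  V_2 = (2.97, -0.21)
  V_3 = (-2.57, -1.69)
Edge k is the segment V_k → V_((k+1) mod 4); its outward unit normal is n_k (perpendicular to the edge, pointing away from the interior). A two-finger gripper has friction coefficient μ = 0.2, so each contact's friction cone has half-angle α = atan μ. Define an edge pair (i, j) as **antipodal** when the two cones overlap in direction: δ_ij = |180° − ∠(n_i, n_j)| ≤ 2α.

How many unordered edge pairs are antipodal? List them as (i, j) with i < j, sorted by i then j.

count = 1; pairs: (0,2)

α = atan 0.2 = 11.31°;  2α = 22.62°
n_0 = (+0.4490, -0.8935)
n_1 = (+0.9260, -0.3774)
n_2 = (-0.2581, +0.9661)
n_3 = (-0.5080, -0.8614)
  (0,1): δ = 138.86°  ·
  (0,2): δ = 11.73°  ✓
  (0,3): δ = 122.79°  ·
  (1,2): δ = 52.87°  ·
  (1,3): δ = 81.65°  ·
  (2,3): δ = 45.49°  ·
antipodal pairs: 1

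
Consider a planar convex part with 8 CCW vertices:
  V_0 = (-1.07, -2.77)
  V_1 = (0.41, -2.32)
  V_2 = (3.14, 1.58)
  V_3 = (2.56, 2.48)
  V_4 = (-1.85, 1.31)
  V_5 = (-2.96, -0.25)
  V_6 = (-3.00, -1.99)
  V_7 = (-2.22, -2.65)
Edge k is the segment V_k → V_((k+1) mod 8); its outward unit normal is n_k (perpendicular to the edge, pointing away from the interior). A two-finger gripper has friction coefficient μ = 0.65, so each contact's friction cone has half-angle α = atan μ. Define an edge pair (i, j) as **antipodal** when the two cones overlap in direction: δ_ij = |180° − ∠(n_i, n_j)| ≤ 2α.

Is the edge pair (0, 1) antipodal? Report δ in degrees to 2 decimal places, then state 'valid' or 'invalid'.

δ = 141.90°, invalid

α = atan 0.65 = 33.02°;  2α = 66.05°
edge 0: e_0 = (+1.48, +0.45);  n_0 = (+0.2909, -0.9568)
edge 1: e_1 = (+2.73, +3.90);  n_1 = (+0.8192, -0.5735)
∠(n_0, n_1) = 38.10°
δ = |180° − 38.10°| = 141.90°
141.90° > 2α = 66.05°  →  invalid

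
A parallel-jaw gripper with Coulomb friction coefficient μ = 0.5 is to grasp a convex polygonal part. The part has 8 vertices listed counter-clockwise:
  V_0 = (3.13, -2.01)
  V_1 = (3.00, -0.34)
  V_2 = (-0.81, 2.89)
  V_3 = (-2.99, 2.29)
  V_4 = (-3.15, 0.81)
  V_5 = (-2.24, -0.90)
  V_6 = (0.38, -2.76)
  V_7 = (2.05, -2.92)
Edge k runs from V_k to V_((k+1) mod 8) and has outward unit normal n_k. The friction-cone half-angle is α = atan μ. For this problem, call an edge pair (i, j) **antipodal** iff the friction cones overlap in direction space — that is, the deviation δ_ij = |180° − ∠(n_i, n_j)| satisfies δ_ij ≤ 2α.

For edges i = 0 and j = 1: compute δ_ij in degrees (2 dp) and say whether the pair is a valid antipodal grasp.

δ = 134.74°, invalid

α = atan 0.5 = 26.57°;  2α = 53.13°
edge 0: e_0 = (-0.13, +1.67);  n_0 = (+0.9970, +0.0776)
edge 1: e_1 = (-3.81, +3.23);  n_1 = (+0.6467, +0.7628)
∠(n_0, n_1) = 45.26°
δ = |180° − 45.26°| = 134.74°
134.74° > 2α = 53.13°  →  invalid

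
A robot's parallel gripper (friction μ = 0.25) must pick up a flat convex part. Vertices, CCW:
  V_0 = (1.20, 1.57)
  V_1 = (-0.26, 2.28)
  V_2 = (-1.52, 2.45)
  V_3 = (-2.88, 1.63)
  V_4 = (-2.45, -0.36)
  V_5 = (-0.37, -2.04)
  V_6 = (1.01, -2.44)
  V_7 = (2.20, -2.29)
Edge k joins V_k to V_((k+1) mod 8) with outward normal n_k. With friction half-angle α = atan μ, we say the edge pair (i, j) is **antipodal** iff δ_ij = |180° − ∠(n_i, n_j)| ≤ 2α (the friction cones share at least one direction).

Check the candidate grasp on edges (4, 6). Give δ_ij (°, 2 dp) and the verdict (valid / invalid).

δ = 133.89°, invalid

α = atan 0.25 = 14.04°;  2α = 28.07°
edge 4: e_4 = (+2.08, -1.68);  n_4 = (-0.6283, -0.7779)
edge 6: e_6 = (+1.19, +0.15);  n_6 = (+0.1251, -0.9921)
∠(n_4, n_6) = 46.11°
δ = |180° − 46.11°| = 133.89°
133.89° > 2α = 28.07°  →  invalid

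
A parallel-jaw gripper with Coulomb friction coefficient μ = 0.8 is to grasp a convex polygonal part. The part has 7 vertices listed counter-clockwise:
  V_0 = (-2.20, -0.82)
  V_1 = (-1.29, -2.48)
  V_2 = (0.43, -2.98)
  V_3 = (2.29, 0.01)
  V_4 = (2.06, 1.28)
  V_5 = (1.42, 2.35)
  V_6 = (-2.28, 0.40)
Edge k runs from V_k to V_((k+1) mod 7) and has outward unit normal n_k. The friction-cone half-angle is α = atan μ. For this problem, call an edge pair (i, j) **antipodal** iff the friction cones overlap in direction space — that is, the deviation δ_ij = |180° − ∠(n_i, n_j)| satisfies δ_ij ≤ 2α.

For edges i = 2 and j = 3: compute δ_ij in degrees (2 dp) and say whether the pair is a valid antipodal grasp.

δ = 137.85°, invalid

α = atan 0.8 = 38.66°;  2α = 77.32°
edge 2: e_2 = (+1.86, +2.99);  n_2 = (+0.8491, -0.5282)
edge 3: e_3 = (-0.23, +1.27);  n_3 = (+0.9840, +0.1782)
∠(n_2, n_3) = 42.15°
δ = |180° − 42.15°| = 137.85°
137.85° > 2α = 77.32°  →  invalid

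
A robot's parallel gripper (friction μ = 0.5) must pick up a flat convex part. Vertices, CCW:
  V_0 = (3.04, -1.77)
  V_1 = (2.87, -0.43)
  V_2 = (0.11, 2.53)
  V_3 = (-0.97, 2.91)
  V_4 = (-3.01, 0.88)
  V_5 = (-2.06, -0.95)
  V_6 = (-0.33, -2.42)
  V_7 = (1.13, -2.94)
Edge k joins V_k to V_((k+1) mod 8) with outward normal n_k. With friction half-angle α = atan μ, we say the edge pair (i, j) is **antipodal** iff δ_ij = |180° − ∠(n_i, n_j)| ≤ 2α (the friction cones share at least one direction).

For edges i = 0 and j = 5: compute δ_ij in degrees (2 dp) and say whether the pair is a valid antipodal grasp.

α = atan 0.5 = 26.57°;  2α = 53.13°
edge 0: e_0 = (-0.17, +1.34);  n_0 = (+0.9920, +0.1259)
edge 5: e_5 = (+1.73, -1.47);  n_5 = (-0.6475, -0.7620)
∠(n_0, n_5) = 137.59°
δ = |180° − 137.59°| = 42.41°
42.41° ≤ 2α = 53.13°  →  valid

δ = 42.41°, valid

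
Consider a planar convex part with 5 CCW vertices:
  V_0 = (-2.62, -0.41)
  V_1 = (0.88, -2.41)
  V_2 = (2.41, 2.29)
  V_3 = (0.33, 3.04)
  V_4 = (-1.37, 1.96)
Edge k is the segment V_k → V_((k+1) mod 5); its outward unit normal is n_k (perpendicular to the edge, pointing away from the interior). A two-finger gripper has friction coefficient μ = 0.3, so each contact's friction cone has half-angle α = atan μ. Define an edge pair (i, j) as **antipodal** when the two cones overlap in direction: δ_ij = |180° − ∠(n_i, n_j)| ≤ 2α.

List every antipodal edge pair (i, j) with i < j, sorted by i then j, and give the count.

count = 2; pairs: (0,2), (1,4)

α = atan 0.3 = 16.70°;  2α = 33.40°
n_0 = (-0.4961, -0.8682)
n_1 = (+0.9509, -0.3095)
n_2 = (+0.3392, +0.9407)
n_3 = (-0.5362, +0.8441)
n_4 = (-0.8845, +0.4665)
  (0,1): δ = 78.29°  ·
  (0,2): δ = 9.92°  ✓
  (0,3): δ = 62.17°  ·
  (0,4): δ = 91.94°  ·
  (1,2): δ = 91.80°  ·
  (1,3): δ = 39.54°  ·
  (1,4): δ = 9.78°  ✓
  (2,3): δ = 127.74°  ·
  (2,4): δ = 97.98°  ·
  (3,4): δ = 150.24°  ·
antipodal pairs: 2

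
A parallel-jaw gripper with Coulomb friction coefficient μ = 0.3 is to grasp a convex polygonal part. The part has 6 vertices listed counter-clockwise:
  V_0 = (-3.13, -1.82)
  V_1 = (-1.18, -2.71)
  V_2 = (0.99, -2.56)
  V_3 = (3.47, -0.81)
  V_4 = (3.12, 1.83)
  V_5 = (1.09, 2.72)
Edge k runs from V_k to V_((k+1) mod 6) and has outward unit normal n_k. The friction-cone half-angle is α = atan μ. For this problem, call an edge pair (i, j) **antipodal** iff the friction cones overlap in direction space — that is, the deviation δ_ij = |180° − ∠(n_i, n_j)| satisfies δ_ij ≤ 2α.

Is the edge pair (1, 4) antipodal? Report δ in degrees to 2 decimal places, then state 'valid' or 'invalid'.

δ = 27.63°, valid

α = atan 0.3 = 16.70°;  2α = 33.40°
edge 1: e_1 = (+2.17, +0.15);  n_1 = (+0.0690, -0.9976)
edge 4: e_4 = (-2.03, +0.89);  n_4 = (+0.4015, +0.9158)
∠(n_1, n_4) = 152.37°
δ = |180° − 152.37°| = 27.63°
27.63° ≤ 2α = 33.40°  →  valid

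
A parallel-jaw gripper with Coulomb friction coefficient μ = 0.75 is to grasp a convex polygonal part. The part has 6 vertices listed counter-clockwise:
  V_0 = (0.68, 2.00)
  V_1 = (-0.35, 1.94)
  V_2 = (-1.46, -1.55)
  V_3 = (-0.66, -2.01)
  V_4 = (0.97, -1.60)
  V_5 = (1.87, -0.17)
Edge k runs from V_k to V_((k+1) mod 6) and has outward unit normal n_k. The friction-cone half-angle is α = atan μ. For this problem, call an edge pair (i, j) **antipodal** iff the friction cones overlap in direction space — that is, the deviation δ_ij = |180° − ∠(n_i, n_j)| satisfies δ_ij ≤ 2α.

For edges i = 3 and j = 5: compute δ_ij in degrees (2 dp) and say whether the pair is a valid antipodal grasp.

δ = 75.38°, invalid

α = atan 0.75 = 36.87°;  2α = 73.74°
edge 3: e_3 = (+1.63, +0.41);  n_3 = (+0.2439, -0.9698)
edge 5: e_5 = (-1.19, +2.17);  n_5 = (+0.8768, +0.4808)
∠(n_3, n_5) = 104.62°
δ = |180° − 104.62°| = 75.38°
75.38° > 2α = 73.74°  →  invalid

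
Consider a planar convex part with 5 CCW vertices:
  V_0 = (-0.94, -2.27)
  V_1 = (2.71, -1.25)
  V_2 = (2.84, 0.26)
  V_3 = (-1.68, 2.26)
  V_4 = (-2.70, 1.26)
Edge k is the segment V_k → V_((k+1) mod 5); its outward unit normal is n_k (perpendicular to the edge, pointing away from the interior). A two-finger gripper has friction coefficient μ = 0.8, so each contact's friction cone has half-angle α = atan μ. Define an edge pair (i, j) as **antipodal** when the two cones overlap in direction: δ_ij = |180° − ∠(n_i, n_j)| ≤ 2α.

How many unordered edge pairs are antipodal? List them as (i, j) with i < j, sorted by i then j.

α = atan 0.8 = 38.66°;  2α = 77.32°
n_0 = (+0.2691, -0.9631)
n_1 = (+0.9963, -0.0858)
n_2 = (+0.4046, +0.9145)
n_3 = (-0.7001, +0.7141)
n_4 = (-0.8949, -0.4462)
  (0,1): δ = 110.53°  ·
  (0,2): δ = 39.48°  ✓
  (0,3): δ = 28.82°  ✓
  (0,4): δ = 100.89°  ·
  (1,2): δ = 108.95°  ·
  (1,3): δ = 40.65°  ✓
  (1,4): δ = 31.42°  ✓
  (2,3): δ = 111.70°  ·
  (2,4): δ = 39.63°  ✓
  (3,4): δ = 107.93°  ·
antipodal pairs: 5

count = 5; pairs: (0,2), (0,3), (1,3), (1,4), (2,4)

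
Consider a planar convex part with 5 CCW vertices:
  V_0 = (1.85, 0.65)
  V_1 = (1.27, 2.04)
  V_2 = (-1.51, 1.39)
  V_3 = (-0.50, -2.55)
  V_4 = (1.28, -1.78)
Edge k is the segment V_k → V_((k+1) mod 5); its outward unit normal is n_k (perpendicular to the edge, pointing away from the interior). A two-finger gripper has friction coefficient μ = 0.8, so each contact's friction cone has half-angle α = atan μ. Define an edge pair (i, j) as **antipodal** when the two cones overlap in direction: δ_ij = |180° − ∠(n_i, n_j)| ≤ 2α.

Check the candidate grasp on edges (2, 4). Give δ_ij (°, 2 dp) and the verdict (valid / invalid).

δ = 27.58°, valid

α = atan 0.8 = 38.66°;  2α = 77.32°
edge 2: e_2 = (+1.01, -3.94);  n_2 = (-0.9687, -0.2483)
edge 4: e_4 = (+0.57, +2.43);  n_4 = (+0.9736, -0.2284)
∠(n_2, n_4) = 152.42°
δ = |180° − 152.42°| = 27.58°
27.58° ≤ 2α = 77.32°  →  valid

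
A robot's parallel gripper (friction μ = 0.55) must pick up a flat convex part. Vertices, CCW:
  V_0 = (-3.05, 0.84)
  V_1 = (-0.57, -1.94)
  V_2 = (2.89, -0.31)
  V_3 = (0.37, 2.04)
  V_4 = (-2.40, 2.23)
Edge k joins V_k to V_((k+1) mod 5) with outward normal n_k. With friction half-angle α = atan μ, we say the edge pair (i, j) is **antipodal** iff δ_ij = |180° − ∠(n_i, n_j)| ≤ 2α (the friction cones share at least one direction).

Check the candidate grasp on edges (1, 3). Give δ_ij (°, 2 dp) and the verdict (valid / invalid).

δ = 29.15°, valid

α = atan 0.55 = 28.81°;  2α = 57.62°
edge 1: e_1 = (+3.46, +1.63);  n_1 = (+0.4262, -0.9046)
edge 3: e_3 = (-2.77, +0.19);  n_3 = (+0.0684, +0.9977)
∠(n_1, n_3) = 150.85°
δ = |180° − 150.85°| = 29.15°
29.15° ≤ 2α = 57.62°  →  valid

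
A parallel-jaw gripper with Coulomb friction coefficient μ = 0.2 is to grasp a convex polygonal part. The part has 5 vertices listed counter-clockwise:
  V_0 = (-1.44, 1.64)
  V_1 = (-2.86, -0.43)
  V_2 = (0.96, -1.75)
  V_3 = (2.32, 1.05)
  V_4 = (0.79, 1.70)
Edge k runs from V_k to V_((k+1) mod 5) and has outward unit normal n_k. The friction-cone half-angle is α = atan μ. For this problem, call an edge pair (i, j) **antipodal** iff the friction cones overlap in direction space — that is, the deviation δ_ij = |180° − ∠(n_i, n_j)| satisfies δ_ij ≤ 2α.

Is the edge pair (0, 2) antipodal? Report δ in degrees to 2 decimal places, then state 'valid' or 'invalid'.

δ = 8.54°, valid

α = atan 0.2 = 11.31°;  2α = 22.62°
edge 0: e_0 = (-1.42, -2.07);  n_0 = (-0.8246, +0.5657)
edge 2: e_2 = (+1.36, +2.80);  n_2 = (+0.8995, -0.4369)
∠(n_0, n_2) = 171.46°
δ = |180° − 171.46°| = 8.54°
8.54° ≤ 2α = 22.62°  →  valid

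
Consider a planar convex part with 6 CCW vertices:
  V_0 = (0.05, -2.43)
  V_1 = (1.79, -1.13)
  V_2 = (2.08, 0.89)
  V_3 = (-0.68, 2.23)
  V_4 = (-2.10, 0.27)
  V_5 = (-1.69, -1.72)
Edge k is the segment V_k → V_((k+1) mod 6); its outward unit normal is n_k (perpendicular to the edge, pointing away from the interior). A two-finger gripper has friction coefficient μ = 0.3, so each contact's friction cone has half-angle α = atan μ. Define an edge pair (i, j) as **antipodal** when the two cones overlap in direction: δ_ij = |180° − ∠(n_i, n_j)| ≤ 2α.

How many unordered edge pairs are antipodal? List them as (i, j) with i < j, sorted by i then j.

α = atan 0.3 = 16.70°;  2α = 33.40°
n_0 = (+0.5985, -0.8011)
n_1 = (+0.9899, -0.1421)
n_2 = (+0.4368, +0.8996)
n_3 = (-0.8098, +0.5867)
n_4 = (-0.9794, -0.2018)
n_5 = (-0.3778, -0.9259)
  (0,1): δ = 134.93°  ·
  (0,2): δ = 62.66°  ·
  (0,3): δ = 17.31°  ✓
  (0,4): δ = 64.88°  ·
  (0,5): δ = 121.04°  ·
  (1,2): δ = 107.73°  ·
  (1,3): δ = 27.75°  ✓
  (1,4): δ = 19.81°  ✓
  (1,5): δ = 75.97°  ·
  (2,3): δ = 100.03°  ·
  (2,4): δ = 52.46°  ·
  (2,5): δ = 3.70°  ✓
  (3,4): δ = 132.44°  ·
  (3,5): δ = 76.27°  ·
  (4,5): δ = 123.84°  ·
antipodal pairs: 4

count = 4; pairs: (0,3), (1,3), (1,4), (2,5)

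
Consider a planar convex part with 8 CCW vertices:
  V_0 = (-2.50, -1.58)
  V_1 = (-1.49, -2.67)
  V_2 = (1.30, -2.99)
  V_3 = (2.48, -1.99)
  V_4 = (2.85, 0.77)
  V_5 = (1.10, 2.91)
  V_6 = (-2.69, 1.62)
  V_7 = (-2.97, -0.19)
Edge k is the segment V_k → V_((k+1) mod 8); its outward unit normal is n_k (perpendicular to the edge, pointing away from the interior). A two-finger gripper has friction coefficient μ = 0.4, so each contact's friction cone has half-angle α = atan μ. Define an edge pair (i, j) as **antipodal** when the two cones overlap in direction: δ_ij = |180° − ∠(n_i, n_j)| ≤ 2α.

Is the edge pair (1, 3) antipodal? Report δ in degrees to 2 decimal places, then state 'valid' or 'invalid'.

δ = 91.09°, invalid

α = atan 0.4 = 21.80°;  2α = 43.60°
edge 1: e_1 = (+2.79, -0.32);  n_1 = (-0.1139, -0.9935)
edge 3: e_3 = (+0.37, +2.76);  n_3 = (+0.9911, -0.1329)
∠(n_1, n_3) = 88.91°
δ = |180° − 88.91°| = 91.09°
91.09° > 2α = 43.60°  →  invalid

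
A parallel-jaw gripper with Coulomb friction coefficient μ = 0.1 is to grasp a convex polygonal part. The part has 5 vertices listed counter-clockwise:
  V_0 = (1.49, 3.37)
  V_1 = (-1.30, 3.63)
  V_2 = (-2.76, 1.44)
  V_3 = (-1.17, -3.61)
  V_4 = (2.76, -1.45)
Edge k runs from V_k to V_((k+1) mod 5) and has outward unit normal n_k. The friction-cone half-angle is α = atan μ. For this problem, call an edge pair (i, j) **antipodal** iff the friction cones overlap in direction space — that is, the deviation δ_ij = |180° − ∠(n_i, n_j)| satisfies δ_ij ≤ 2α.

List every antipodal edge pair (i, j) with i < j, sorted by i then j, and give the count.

α = atan 0.1 = 5.71°;  2α = 11.42°
n_0 = (+0.0928, +0.9957)
n_1 = (-0.8321, +0.5547)
n_2 = (-0.9538, -0.3003)
n_3 = (+0.4817, -0.8764)
n_4 = (+0.9670, +0.2548)
  (0,1): δ = 118.37°  ·
  (0,2): δ = 67.20°  ·
  (0,3): δ = 34.12°  ·
  (0,4): δ = 110.09°  ·
  (1,2): δ = 128.83°  ·
  (1,3): δ = 27.52°  ·
  (1,4): δ = 48.45°  ·
  (2,3): δ = 78.68°  ·
  (2,4): δ = 2.72°  ✓
  (3,4): δ = 104.03°  ·
antipodal pairs: 1

count = 1; pairs: (2,4)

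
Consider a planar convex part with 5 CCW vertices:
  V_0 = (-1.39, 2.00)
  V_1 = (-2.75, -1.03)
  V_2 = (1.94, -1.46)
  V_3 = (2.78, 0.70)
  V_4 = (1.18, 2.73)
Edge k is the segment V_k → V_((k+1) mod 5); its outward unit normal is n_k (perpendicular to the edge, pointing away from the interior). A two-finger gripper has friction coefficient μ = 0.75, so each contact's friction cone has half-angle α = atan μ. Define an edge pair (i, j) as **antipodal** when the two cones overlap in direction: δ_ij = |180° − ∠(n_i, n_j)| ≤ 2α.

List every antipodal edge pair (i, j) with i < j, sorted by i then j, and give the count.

α = atan 0.75 = 36.87°;  2α = 73.74°
n_0 = (-0.9123, +0.4095)
n_1 = (-0.0913, -0.9958)
n_2 = (+0.9320, -0.3624)
n_3 = (+0.7854, +0.6190)
n_4 = (-0.2732, +0.9619)
  (0,1): δ = 71.07°  ✓
  (0,2): δ = 2.92°  ✓
  (0,3): δ = 62.42°  ✓
  (0,4): δ = 130.03°  ·
  (1,2): δ = 106.01°  ·
  (1,3): δ = 46.52°  ✓
  (1,4): δ = 21.10°  ✓
  (2,3): δ = 120.51°  ·
  (2,4): δ = 52.89°  ✓
  (3,4): δ = 112.39°  ·
antipodal pairs: 6

count = 6; pairs: (0,1), (0,2), (0,3), (1,3), (1,4), (2,4)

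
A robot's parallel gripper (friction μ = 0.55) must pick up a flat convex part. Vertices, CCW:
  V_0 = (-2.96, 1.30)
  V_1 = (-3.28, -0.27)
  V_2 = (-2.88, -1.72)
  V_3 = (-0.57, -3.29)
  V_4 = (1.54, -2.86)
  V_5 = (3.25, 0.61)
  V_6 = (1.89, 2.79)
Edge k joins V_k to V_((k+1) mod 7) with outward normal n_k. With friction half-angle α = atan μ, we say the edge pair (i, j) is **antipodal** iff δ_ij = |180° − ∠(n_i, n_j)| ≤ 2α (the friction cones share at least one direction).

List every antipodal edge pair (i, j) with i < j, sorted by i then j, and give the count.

α = atan 0.55 = 28.81°;  2α = 57.62°
n_0 = (-0.9799, +0.1997)
n_1 = (-0.9640, -0.2659)
n_2 = (-0.5621, -0.8271)
n_3 = (+0.1997, -0.9799)
n_4 = (+0.8970, -0.4420)
n_5 = (+0.8484, +0.5293)
n_6 = (-0.2937, +0.9559)
  (0,1): δ = 153.06°  ·
  (0,2): δ = 112.68°  ·
  (0,3): δ = 66.96°  ·
  (0,4): δ = 14.71°  ✓
  (0,5): δ = 43.48°  ✓
  (0,6): δ = 118.60°  ·
  (1,2): δ = 139.62°  ·
  (1,3): δ = 93.90°  ·
  (1,4): δ = 41.66°  ✓
  (1,5): δ = 16.54°  ✓
  (1,6): δ = 91.66°  ·
  (2,3): δ = 134.28°  ·
  (2,4): δ = 82.03°  ·
  (2,5): δ = 23.84°  ✓
  (2,6): δ = 51.28°  ✓
  (3,4): δ = 127.75°  ·
  (3,5): δ = 69.56°  ·
  (3,6): δ = 5.56°  ✓
  (4,5): δ = 121.81°  ·
  (4,6): δ = 46.69°  ✓
  (5,6): δ = 104.88°  ·
antipodal pairs: 8

count = 8; pairs: (0,4), (0,5), (1,4), (1,5), (2,5), (2,6), (3,6), (4,6)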